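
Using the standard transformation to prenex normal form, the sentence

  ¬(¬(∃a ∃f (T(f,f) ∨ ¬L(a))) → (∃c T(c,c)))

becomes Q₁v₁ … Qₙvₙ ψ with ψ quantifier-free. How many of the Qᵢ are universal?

3

First replace A → B with ¬A ∨ B.
  ¬(¬¬(∃a ∃f (T(f,f) ∨ ¬L(a))) ∨ (∃c T(c,c)))
Push ¬ through the quantifiers and connectives to reach negation normal form:
  (∀a ∀f (¬T(f,f) ∧ L(a))) ∧ (∀c ¬T(c,c))
All bound variables are already distinct, so no renaming is needed.
Extract every quantifier outward, since the variables are now distinct and don't occur free across branches:
  ∀a ∀f ∀c (¬T(f,f) ∧ L(a) ∧ ¬T(c,c))
The prefix is ∀a ∀f ∀c: 3 universal, 0 existential.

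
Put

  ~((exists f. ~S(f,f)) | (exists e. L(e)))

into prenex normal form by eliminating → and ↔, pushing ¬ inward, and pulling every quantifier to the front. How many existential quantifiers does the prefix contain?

0

Push ¬ through the quantifiers and connectives to reach negation normal form:
  (forall f. S(f,f)) & (forall e. ~L(e))
All bound variables are already distinct, so no renaming is needed.
Finally move all quantifiers to the prefix:
  forall f. forall e. (S(f,f) & ~L(e))
The prefix is forall f forall e: 2 universal, 0 existential.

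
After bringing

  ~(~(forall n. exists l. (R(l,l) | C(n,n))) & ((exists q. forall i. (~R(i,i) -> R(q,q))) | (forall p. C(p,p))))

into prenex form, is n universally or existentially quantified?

Eliminate → and ↔ using ¬ and ∨.
  ~(~(forall n. exists l. (R(l,l) | C(n,n))) & ((exists q. forall i. (~~R(i,i) | R(q,q))) | (forall p. C(p,p))))
Move each ¬ inward, flipping quantifiers it crosses:
  (forall n. exists l. (R(l,l) | C(n,n))) | (forall q. exists i. (~R(i,i) & ~R(q,q))) & (exists p. ~C(p,p))
Finally move all quantifiers to the prefix:
  forall n. exists l. forall q. exists i. exists p. (R(l,l) | C(n,n) | ~R(i,i) & ~R(q,q) & ~C(p,p))
The quantifier forall n sits under an even number of negations (counting the antecedent side of each →), so it remains universal.

universal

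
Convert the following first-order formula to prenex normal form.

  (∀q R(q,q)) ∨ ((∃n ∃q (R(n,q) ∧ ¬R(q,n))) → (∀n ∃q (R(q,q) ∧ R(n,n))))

∀q ∀n ∀r ∀w ∃v (R(q,q) ∨ ¬R(n,r) ∨ R(r,n) ∨ R(v,v) ∧ R(w,w))

Rewrite implications/biconditionals: A → B as ¬A ∨ B.
  (∀q R(q,q)) ∨ ¬(∃n ∃q (R(n,q) ∧ ¬R(q,n))) ∨ (∀n ∃q (R(q,q) ∧ R(n,n)))
Push ¬ through the quantifiers and connectives to reach negation normal form:
  (∀q R(q,q)) ∨ (∀n ∀q (¬R(n,q) ∨ R(q,n))) ∨ (∀n ∃q (R(q,q) ∧ R(n,n)))
Standardize variables apart so no two quantifiers bind the same name: q↦r, n↦w, q↦v.
  (∀q R(q,q)) ∨ (∀n ∀r (¬R(n,r) ∨ R(r,n))) ∨ (∀w ∃v (R(v,v) ∧ R(w,w)))
Pull the quantifiers to the front (each side's bound variable is not free in the other side):
  ∀q ∀n ∀r ∀w ∃v (R(q,q) ∨ ¬R(n,r) ∨ R(r,n) ∨ R(v,v) ∧ R(w,w))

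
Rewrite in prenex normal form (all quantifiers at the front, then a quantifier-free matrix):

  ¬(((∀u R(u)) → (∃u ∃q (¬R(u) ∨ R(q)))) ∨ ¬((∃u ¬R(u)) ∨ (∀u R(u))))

Eliminate → and ↔ using ¬ and ∨.
  ¬(¬(∀u R(u)) ∨ (∃u ∃q (¬R(u) ∨ R(q))) ∨ ¬((∃u ¬R(u)) ∨ (∀u R(u))))
Drive negations inward (¬∀x A ≡ ∃x ¬A, ¬∃x A ≡ ∀x ¬A, De Morgan for ∧/∨):
  (∀u R(u)) ∧ (∀u ∀q (R(u) ∧ ¬R(q))) ∧ ((∃u ¬R(u)) ∨ (∀u R(u)))
Rename bound variables to avoid capture: u↦p, u↦z1, u↦u1.
  (∀u R(u)) ∧ (∀p ∀q (R(p) ∧ ¬R(q))) ∧ ((∃z1 ¬R(z1)) ∨ (∀u1 R(u1)))
Extract every quantifier outward, since the variables are now distinct and don't occur free across branches:
  ∀u ∀p ∀q ∃z1 ∀u1 (R(u) ∧ R(p) ∧ ¬R(q) ∧ (¬R(z1) ∨ R(u1)))

∀u ∀p ∀q ∃z1 ∀u1 (R(u) ∧ R(p) ∧ ¬R(q) ∧ (¬R(z1) ∨ R(u1)))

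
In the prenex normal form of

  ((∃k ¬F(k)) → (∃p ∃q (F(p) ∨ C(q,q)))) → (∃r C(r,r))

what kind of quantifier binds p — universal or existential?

Eliminate → and ↔ using ¬ and ∨.
  ¬(¬(∃k ¬F(k)) ∨ (∃p ∃q (F(p) ∨ C(q,q)))) ∨ (∃r C(r,r))
Push ¬ through the quantifiers and connectives to reach negation normal form:
  (∃k ¬F(k)) ∧ (∀p ∀q (¬F(p) ∧ ¬C(q,q))) ∨ (∃r C(r,r))
All bound variables are already distinct, so no renaming is needed.
Finally move all quantifiers to the prefix:
  ∃k ∀p ∀q ∃r (¬F(k) ∧ ¬F(p) ∧ ¬C(q,q) ∨ C(r,r))
The quantifier ∃p sits under an odd number of negations (counting the antecedent side of each →), so it flips to ∀p.

universal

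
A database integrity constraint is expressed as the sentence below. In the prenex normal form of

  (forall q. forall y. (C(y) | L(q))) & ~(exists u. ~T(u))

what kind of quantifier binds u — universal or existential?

Drive negations inward (¬∀x A ≡ ∃x ¬A, ¬∃x A ≡ ∀x ¬A, De Morgan for ∧/∨):
  (forall q. forall y. (C(y) | L(q))) & (forall u. T(u))
Finally move all quantifiers to the prefix:
  forall q. forall y. forall u. ((C(y) | L(q)) & T(u))
The quantifier exists u sits under an odd number of negations, so it flips to forall u.

universal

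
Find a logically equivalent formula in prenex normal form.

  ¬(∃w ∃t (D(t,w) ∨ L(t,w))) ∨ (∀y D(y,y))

Push ¬ through the quantifiers and connectives to reach negation normal form:
  (∀w ∀t (¬D(t,w) ∧ ¬L(t,w))) ∨ (∀y D(y,y))
Pull the quantifiers to the front (each side's bound variable is not free in the other side):
  ∀w ∀t ∀y (¬D(t,w) ∧ ¬L(t,w) ∨ D(y,y))

∀w ∀t ∀y (¬D(t,w) ∧ ¬L(t,w) ∨ D(y,y))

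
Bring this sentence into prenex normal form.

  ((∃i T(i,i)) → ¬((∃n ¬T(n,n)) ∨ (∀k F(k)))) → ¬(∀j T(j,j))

Eliminate → and ↔ using ¬ and ∨.
  ¬(¬(∃i T(i,i)) ∨ ¬((∃n ¬T(n,n)) ∨ (∀k F(k)))) ∨ ¬(∀j T(j,j))
Move each ¬ inward, flipping quantifiers it crosses:
  (∃i T(i,i)) ∧ ((∃n ¬T(n,n)) ∨ (∀k F(k))) ∨ (∃j ¬T(j,j))
All bound variables are already distinct, so no renaming is needed.
Pull the quantifiers to the front (each side's bound variable is not free in the other side):
  ∃i ∃n ∀k ∃j (T(i,i) ∧ (¬T(n,n) ∨ F(k)) ∨ ¬T(j,j))

∃i ∃n ∀k ∃j (T(i,i) ∧ (¬T(n,n) ∨ F(k)) ∨ ¬T(j,j))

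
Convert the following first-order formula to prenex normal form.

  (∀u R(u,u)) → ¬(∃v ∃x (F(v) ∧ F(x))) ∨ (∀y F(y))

First replace A → B with ¬A ∨ B.
  ¬(∀u R(u,u)) ∨ ¬(∃v ∃x (F(v) ∧ F(x))) ∨ (∀y F(y))
Push ¬ through the quantifiers and connectives to reach negation normal form:
  (∃u ¬R(u,u)) ∨ (∀v ∀x (¬F(v) ∨ ¬F(x))) ∨ (∀y F(y))
All bound variables are already distinct, so no renaming is needed.
Pull the quantifiers to the front (each side's bound variable is not free in the other side):
  ∃u ∀v ∀x ∀y (¬R(u,u) ∨ ¬F(v) ∨ ¬F(x) ∨ F(y))

∃u ∀v ∀x ∀y (¬R(u,u) ∨ ¬F(v) ∨ ¬F(x) ∨ F(y))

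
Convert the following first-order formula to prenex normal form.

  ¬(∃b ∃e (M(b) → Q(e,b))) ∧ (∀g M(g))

∀b ∀e ∀g (M(b) ∧ ¬Q(e,b) ∧ M(g))

First replace A → B with ¬A ∨ B.
  ¬(∃b ∃e (¬M(b) ∨ Q(e,b))) ∧ (∀g M(g))
Push ¬ through the quantifiers and connectives to reach negation normal form:
  (∀b ∀e (M(b) ∧ ¬Q(e,b))) ∧ (∀g M(g))
All bound variables are already distinct, so no renaming is needed.
Finally move all quantifiers to the prefix:
  ∀b ∀e ∀g (M(b) ∧ ¬Q(e,b) ∧ M(g))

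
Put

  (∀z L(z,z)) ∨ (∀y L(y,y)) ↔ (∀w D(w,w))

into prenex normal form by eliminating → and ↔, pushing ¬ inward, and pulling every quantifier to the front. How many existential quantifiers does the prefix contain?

3

First replace A → B with ¬A ∨ B; A ↔ B as (¬A ∨ B) ∧ (¬B ∨ A).
  (¬((∀z L(z,z)) ∨ (∀y L(y,y))) ∨ (∀w D(w,w))) ∧ (¬(∀w D(w,w)) ∨ (∀z L(z,z)) ∨ (∀y L(y,y)))
Push ¬ through the quantifiers and connectives to reach negation normal form:
  ((∃z ¬L(z,z)) ∧ (∃y ¬L(y,y)) ∨ (∀w D(w,w))) ∧ ((∃w ¬D(w,w)) ∨ (∀z L(z,z)) ∨ (∀y L(y,y)))
Standardize variables apart so no two quantifiers bind the same name: w↦v1, z↦c, y↦r.
  ((∃z ¬L(z,z)) ∧ (∃y ¬L(y,y)) ∨ (∀w D(w,w))) ∧ ((∃v1 ¬D(v1,v1)) ∨ (∀c L(c,c)) ∨ (∀r L(r,r)))
Extract every quantifier outward, since the variables are now distinct and don't occur free across branches:
  ∃z ∃y ∀w ∃v1 ∀c ∀r ((¬L(z,z) ∧ ¬L(y,y) ∨ D(w,w)) ∧ (¬D(v1,v1) ∨ L(c,c) ∨ L(r,r)))
The prefix is ∃z ∃y ∀w ∃v1 ∀c ∀r: 3 universal, 3 existential.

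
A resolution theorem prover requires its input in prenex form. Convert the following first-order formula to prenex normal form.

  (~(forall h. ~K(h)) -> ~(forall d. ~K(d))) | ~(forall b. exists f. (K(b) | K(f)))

forall h. exists d. exists b. forall f. (~K(h) | K(d) | ~K(b) & ~K(f))

Eliminate → and ↔ using ¬ and ∨.
  ~~(forall h. ~K(h)) | ~(forall d. ~K(d)) | ~(forall b. exists f. (K(b) | K(f)))
Drive negations inward (¬∀x A ≡ ∃x ¬A, ¬∃x A ≡ ∀x ¬A, De Morgan for ∧/∨):
  (forall h. ~K(h)) | (exists d. K(d)) | (exists b. forall f. (~K(b) & ~K(f)))
Extract every quantifier outward, since the variables are now distinct and don't occur free across branches:
  forall h. exists d. exists b. forall f. (~K(h) | K(d) | ~K(b) & ~K(f))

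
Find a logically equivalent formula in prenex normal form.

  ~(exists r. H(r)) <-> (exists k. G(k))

Rewrite implications/biconditionals: A → B as ¬A ∨ B; A ↔ B as (¬A ∨ B) ∧ (¬B ∨ A).
  (~~(exists r. H(r)) | (exists k. G(k))) & (~(exists k. G(k)) | ~(exists r. H(r)))
Drive negations inward (¬∀x A ≡ ∃x ¬A, ¬∃x A ≡ ∀x ¬A, De Morgan for ∧/∨):
  ((exists r. H(r)) | (exists k. G(k))) & ((forall k. ~G(k)) | (forall r. ~H(r)))
Give each quantifier a distinct variable: k↦q, r↦v1.
  ((exists r. H(r)) | (exists k. G(k))) & ((forall q. ~G(q)) | (forall v1. ~H(v1)))
Pull the quantifiers to the front (each side's bound variable is not free in the other side):
  exists r. exists k. forall q. forall v1. ((H(r) | G(k)) & (~G(q) | ~H(v1)))

exists r. exists k. forall q. forall v1. ((H(r) | G(k)) & (~G(q) | ~H(v1)))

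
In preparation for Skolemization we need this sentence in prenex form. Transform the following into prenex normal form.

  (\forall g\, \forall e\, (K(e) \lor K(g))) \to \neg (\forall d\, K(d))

\exists g\, \exists e\, \exists d\, (\neg K(e) \land \neg K(g) \lor \neg K(d))

First replace A → B with ¬A ∨ B.
  \neg (\forall g\, \forall e\, (K(e) \lor K(g))) \lor \neg (\forall d\, K(d))
Move each ¬ inward, flipping quantifiers it crosses:
  (\exists g\, \exists e\, (\neg K(e) \land \neg K(g))) \lor (\exists d\, \neg K(d))
All bound variables are already distinct, so no renaming is needed.
Extract every quantifier outward, since the variables are now distinct and don't occur free across branches:
  \exists g\, \exists e\, \exists d\, (\neg K(e) \land \neg K(g) \lor \neg K(d))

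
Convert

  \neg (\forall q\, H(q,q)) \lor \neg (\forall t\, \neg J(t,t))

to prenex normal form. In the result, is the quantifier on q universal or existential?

existential

Move each ¬ inward, flipping quantifiers it crosses:
  (\exists q\, \neg H(q,q)) \lor (\exists t\, J(t,t))
Pull the quantifiers to the front (each side's bound variable is not free in the other side):
  \exists q\, \exists t\, (\neg H(q,q) \lor J(t,t))
The quantifier \forall q sits under an odd number of negations, so it flips to \exists q.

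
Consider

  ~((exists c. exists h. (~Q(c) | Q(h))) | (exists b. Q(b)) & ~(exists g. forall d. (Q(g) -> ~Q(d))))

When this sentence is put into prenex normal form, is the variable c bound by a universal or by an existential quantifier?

universal

Rewrite implications/biconditionals: A → B as ¬A ∨ B.
  ~((exists c. exists h. (~Q(c) | Q(h))) | (exists b. Q(b)) & ~(exists g. forall d. (~Q(g) | ~Q(d))))
Push ¬ through the quantifiers and connectives to reach negation normal form:
  (forall c. forall h. (Q(c) & ~Q(h))) & ((forall b. ~Q(b)) | (exists g. forall d. (~Q(g) | ~Q(d))))
Finally move all quantifiers to the prefix:
  forall c. forall h. forall b. exists g. forall d. (Q(c) & ~Q(h) & (~Q(b) | ~Q(g) | ~Q(d)))
The quantifier exists c sits under an odd number of negations (counting the antecedent side of each →), so it flips to forall c.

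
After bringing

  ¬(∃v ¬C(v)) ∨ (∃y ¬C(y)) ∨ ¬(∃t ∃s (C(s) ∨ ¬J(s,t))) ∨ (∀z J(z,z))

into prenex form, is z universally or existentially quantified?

universal

Push ¬ through the quantifiers and connectives to reach negation normal form:
  (∀v C(v)) ∨ (∃y ¬C(y)) ∨ (∀t ∀s (¬C(s) ∧ J(s,t))) ∨ (∀z J(z,z))
All bound variables are already distinct, so no renaming is needed.
Extract every quantifier outward, since the variables are now distinct and don't occur free across branches:
  ∀v ∃y ∀t ∀s ∀z (C(v) ∨ ¬C(y) ∨ ¬C(s) ∧ J(s,t) ∨ J(z,z))
The quantifier ∀z sits under an even number of negations, so it remains universal.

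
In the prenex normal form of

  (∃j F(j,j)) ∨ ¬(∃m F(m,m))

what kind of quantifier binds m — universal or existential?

universal

Push ¬ through the quantifiers and connectives to reach negation normal form:
  (∃j F(j,j)) ∨ (∀m ¬F(m,m))
Extract every quantifier outward, since the variables are now distinct and don't occur free across branches:
  ∃j ∀m (F(j,j) ∨ ¬F(m,m))
The quantifier ∃m sits under an odd number of negations, so it flips to ∀m.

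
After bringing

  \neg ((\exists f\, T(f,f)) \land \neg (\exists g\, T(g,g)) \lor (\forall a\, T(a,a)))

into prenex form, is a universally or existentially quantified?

Push ¬ through the quantifiers and connectives to reach negation normal form:
  ((\forall f\, \neg T(f,f)) \lor (\exists g\, T(g,g))) \land (\exists a\, \neg T(a,a))
All bound variables are already distinct, so no renaming is needed.
Finally move all quantifiers to the prefix:
  \forall f\, \exists g\, \exists a\, ((\neg T(f,f) \lor T(g,g)) \land \neg T(a,a))
The quantifier \forall a sits under an odd number of negations, so it flips to \exists a.

existential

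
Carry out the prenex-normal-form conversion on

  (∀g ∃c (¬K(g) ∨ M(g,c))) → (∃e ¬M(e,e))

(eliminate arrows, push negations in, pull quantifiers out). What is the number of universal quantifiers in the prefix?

Eliminate → and ↔ using ¬ and ∨.
  ¬(∀g ∃c (¬K(g) ∨ M(g,c))) ∨ (∃e ¬M(e,e))
Drive negations inward (¬∀x A ≡ ∃x ¬A, ¬∃x A ≡ ∀x ¬A, De Morgan for ∧/∨):
  (∃g ∀c (K(g) ∧ ¬M(g,c))) ∨ (∃e ¬M(e,e))
All bound variables are already distinct, so no renaming is needed.
Extract every quantifier outward, since the variables are now distinct and don't occur free across branches:
  ∃g ∀c ∃e (K(g) ∧ ¬M(g,c) ∨ ¬M(e,e))
The prefix is ∃g ∀c ∃e: 1 universal, 2 existential.

1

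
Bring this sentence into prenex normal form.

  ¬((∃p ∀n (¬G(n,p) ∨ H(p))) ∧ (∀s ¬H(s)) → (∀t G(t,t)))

Rewrite implications/biconditionals: A → B as ¬A ∨ B.
  ¬(¬((∃p ∀n (¬G(n,p) ∨ H(p))) ∧ (∀s ¬H(s))) ∨ (∀t G(t,t)))
Move each ¬ inward, flipping quantifiers it crosses:
  (∃p ∀n (¬G(n,p) ∨ H(p))) ∧ (∀s ¬H(s)) ∧ (∃t ¬G(t,t))
All bound variables are already distinct, so no renaming is needed.
Finally move all quantifiers to the prefix:
  ∃p ∀n ∀s ∃t ((¬G(n,p) ∨ H(p)) ∧ ¬H(s) ∧ ¬G(t,t))

∃p ∀n ∀s ∃t ((¬G(n,p) ∨ H(p)) ∧ ¬H(s) ∧ ¬G(t,t))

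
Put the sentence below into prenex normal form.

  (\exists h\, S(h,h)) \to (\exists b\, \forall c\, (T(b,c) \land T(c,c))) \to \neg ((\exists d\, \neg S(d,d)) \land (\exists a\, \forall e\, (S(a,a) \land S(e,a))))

\forall h\, \forall b\, \exists c\, \forall d\, \forall a\, \exists e\, (\neg S(h,h) \lor \neg T(b,c) \lor \neg T(c,c) \lor S(d,d) \lor \neg S(a,a) \lor \neg S(e,a))

First replace A → B with ¬A ∨ B.
  \neg (\exists h\, S(h,h)) \lor \neg (\exists b\, \forall c\, (T(b,c) \land T(c,c))) \lor \neg ((\exists d\, \neg S(d,d)) \land (\exists a\, \forall e\, (S(a,a) \land S(e,a))))
Drive negations inward (¬∀x A ≡ ∃x ¬A, ¬∃x A ≡ ∀x ¬A, De Morgan for ∧/∨):
  (\forall h\, \neg S(h,h)) \lor (\forall b\, \exists c\, (\neg T(b,c) \lor \neg T(c,c))) \lor (\forall d\, S(d,d)) \lor (\forall a\, \exists e\, (\neg S(a,a) \lor \neg S(e,a)))
All bound variables are already distinct, so no renaming is needed.
Extract every quantifier outward, since the variables are now distinct and don't occur free across branches:
  \forall h\, \forall b\, \exists c\, \forall d\, \forall a\, \exists e\, (\neg S(h,h) \lor \neg T(b,c) \lor \neg T(c,c) \lor S(d,d) \lor \neg S(a,a) \lor \neg S(e,a))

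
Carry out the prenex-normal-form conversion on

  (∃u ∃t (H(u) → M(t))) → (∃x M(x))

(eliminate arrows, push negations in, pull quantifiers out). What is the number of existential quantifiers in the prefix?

1

First replace A → B with ¬A ∨ B.
  ¬(∃u ∃t (¬H(u) ∨ M(t))) ∨ (∃x M(x))
Move each ¬ inward, flipping quantifiers it crosses:
  (∀u ∀t (H(u) ∧ ¬M(t))) ∨ (∃x M(x))
All bound variables are already distinct, so no renaming is needed.
Extract every quantifier outward, since the variables are now distinct and don't occur free across branches:
  ∀u ∀t ∃x (H(u) ∧ ¬M(t) ∨ M(x))
The prefix is ∀u ∀t ∃x: 2 universal, 1 existential.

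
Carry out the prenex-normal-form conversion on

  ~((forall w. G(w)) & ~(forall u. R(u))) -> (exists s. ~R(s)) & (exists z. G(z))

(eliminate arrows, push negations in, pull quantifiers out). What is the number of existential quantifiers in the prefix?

Rewrite implications/biconditionals: A → B as ¬A ∨ B.
  ~~((forall w. G(w)) & ~(forall u. R(u))) | (exists s. ~R(s)) & (exists z. G(z))
Drive negations inward (¬∀x A ≡ ∃x ¬A, ¬∃x A ≡ ∀x ¬A, De Morgan for ∧/∨):
  (forall w. G(w)) & (exists u. ~R(u)) | (exists s. ~R(s)) & (exists z. G(z))
All bound variables are already distinct, so no renaming is needed.
Extract every quantifier outward, since the variables are now distinct and don't occur free across branches:
  forall w. exists u. exists s. exists z. (G(w) & ~R(u) | ~R(s) & G(z))
The prefix is forall w exists u exists s exists z: 1 universal, 3 existential.

3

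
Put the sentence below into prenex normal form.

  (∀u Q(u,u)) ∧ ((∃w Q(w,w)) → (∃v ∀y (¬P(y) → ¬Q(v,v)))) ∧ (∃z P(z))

∀u ∀w ∃v ∀y ∃z (Q(u,u) ∧ (¬Q(w,w) ∨ P(y) ∨ ¬Q(v,v)) ∧ P(z))

First replace A → B with ¬A ∨ B.
  (∀u Q(u,u)) ∧ (¬(∃w Q(w,w)) ∨ (∃v ∀y (¬¬P(y) ∨ ¬Q(v,v)))) ∧ (∃z P(z))
Push ¬ through the quantifiers and connectives to reach negation normal form:
  (∀u Q(u,u)) ∧ ((∀w ¬Q(w,w)) ∨ (∃v ∀y (P(y) ∨ ¬Q(v,v)))) ∧ (∃z P(z))
All bound variables are already distinct, so no renaming is needed.
Finally move all quantifiers to the prefix:
  ∀u ∀w ∃v ∀y ∃z (Q(u,u) ∧ (¬Q(w,w) ∨ P(y) ∨ ¬Q(v,v)) ∧ P(z))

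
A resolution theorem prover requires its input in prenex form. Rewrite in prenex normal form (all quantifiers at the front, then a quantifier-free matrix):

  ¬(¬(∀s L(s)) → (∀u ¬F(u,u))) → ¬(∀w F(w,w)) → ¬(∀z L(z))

First replace A → B with ¬A ∨ B.
  ¬¬(¬¬(∀s L(s)) ∨ (∀u ¬F(u,u))) ∨ ¬¬(∀w F(w,w)) ∨ ¬(∀z L(z))
Move each ¬ inward, flipping quantifiers it crosses:
  (∀s L(s)) ∨ (∀u ¬F(u,u)) ∨ (∀w F(w,w)) ∨ (∃z ¬L(z))
All bound variables are already distinct, so no renaming is needed.
Finally move all quantifiers to the prefix:
  ∀s ∀u ∀w ∃z (L(s) ∨ ¬F(u,u) ∨ F(w,w) ∨ ¬L(z))

∀s ∀u ∀w ∃z (L(s) ∨ ¬F(u,u) ∨ F(w,w) ∨ ¬L(z))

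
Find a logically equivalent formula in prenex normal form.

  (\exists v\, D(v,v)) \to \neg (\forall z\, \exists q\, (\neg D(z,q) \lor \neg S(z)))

Eliminate → and ↔ using ¬ and ∨.
  \neg (\exists v\, D(v,v)) \lor \neg (\forall z\, \exists q\, (\neg D(z,q) \lor \neg S(z)))
Move each ¬ inward, flipping quantifiers it crosses:
  (\forall v\, \neg D(v,v)) \lor (\exists z\, \forall q\, (D(z,q) \land S(z)))
Extract every quantifier outward, since the variables are now distinct and don't occur free across branches:
  \forall v\, \exists z\, \forall q\, (\neg D(v,v) \lor D(z,q) \land S(z))

\forall v\, \exists z\, \forall q\, (\neg D(v,v) \lor D(z,q) \land S(z))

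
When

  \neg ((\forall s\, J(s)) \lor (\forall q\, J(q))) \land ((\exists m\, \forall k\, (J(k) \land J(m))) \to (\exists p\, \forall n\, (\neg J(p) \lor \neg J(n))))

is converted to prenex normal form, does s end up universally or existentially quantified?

Rewrite implications/biconditionals: A → B as ¬A ∨ B.
  \neg ((\forall s\, J(s)) \lor (\forall q\, J(q))) \land (\neg (\exists m\, \forall k\, (J(k) \land J(m))) \lor (\exists p\, \forall n\, (\neg J(p) \lor \neg J(n))))
Drive negations inward (¬∀x A ≡ ∃x ¬A, ¬∃x A ≡ ∀x ¬A, De Morgan for ∧/∨):
  (\exists s\, \neg J(s)) \land (\exists q\, \neg J(q)) \land ((\forall m\, \exists k\, (\neg J(k) \lor \neg J(m))) \lor (\exists p\, \forall n\, (\neg J(p) \lor \neg J(n))))
All bound variables are already distinct, so no renaming is needed.
Pull the quantifiers to the front (each side's bound variable is not free in the other side):
  \exists s\, \exists q\, \forall m\, \exists k\, \exists p\, \forall n\, (\neg J(s) \land \neg J(q) \land (\neg J(k) \lor \neg J(m) \lor \neg J(p) \lor \neg J(n)))
The quantifier \forall s sits under an odd number of negations (counting the antecedent side of each →), so it flips to \exists s.

existential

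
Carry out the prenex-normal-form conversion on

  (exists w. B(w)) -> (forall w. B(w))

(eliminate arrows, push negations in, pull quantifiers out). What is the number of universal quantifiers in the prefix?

Rewrite implications/biconditionals: A → B as ¬A ∨ B.
  ~(exists w. B(w)) | (forall w. B(w))
Push ¬ through the quantifiers and connectives to reach negation normal form:
  (forall w. ~B(w)) | (forall w. B(w))
Standardize variables apart so no two quantifiers bind the same name: w↦z1.
  (forall w. ~B(w)) | (forall z1. B(z1))
Extract every quantifier outward, since the variables are now distinct and don't occur free across branches:
  forall w. forall z1. (~B(w) | B(z1))
The prefix is forall w forall z1: 2 universal, 0 existential.

2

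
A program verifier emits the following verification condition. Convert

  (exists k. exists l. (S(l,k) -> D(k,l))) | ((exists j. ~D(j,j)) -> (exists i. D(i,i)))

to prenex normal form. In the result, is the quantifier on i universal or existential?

Rewrite implications/biconditionals: A → B as ¬A ∨ B.
  (exists k. exists l. (~S(l,k) | D(k,l))) | ~(exists j. ~D(j,j)) | (exists i. D(i,i))
Move each ¬ inward, flipping quantifiers it crosses:
  (exists k. exists l. (~S(l,k) | D(k,l))) | (forall j. D(j,j)) | (exists i. D(i,i))
All bound variables are already distinct, so no renaming is needed.
Finally move all quantifiers to the prefix:
  exists k. exists l. forall j. exists i. (~S(l,k) | D(k,l) | D(j,j) | D(i,i))
The quantifier exists i sits under an even number of negations (counting the antecedent side of each →), so it remains existential.

existential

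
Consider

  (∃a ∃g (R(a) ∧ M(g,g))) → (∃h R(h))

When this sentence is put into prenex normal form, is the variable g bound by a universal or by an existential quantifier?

First replace A → B with ¬A ∨ B.
  ¬(∃a ∃g (R(a) ∧ M(g,g))) ∨ (∃h R(h))
Move each ¬ inward, flipping quantifiers it crosses:
  (∀a ∀g (¬R(a) ∨ ¬M(g,g))) ∨ (∃h R(h))
All bound variables are already distinct, so no renaming is needed.
Extract every quantifier outward, since the variables are now distinct and don't occur free across branches:
  ∀a ∀g ∃h (¬R(a) ∨ ¬M(g,g) ∨ R(h))
The quantifier ∃g sits under an odd number of negations (counting the antecedent side of each →), so it flips to ∀g.

universal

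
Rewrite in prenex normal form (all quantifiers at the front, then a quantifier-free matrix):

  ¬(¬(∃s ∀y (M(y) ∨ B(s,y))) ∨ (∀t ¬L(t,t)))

Push ¬ through the quantifiers and connectives to reach negation normal form:
  (∃s ∀y (M(y) ∨ B(s,y))) ∧ (∃t L(t,t))
All bound variables are already distinct, so no renaming is needed.
Extract every quantifier outward, since the variables are now distinct and don't occur free across branches:
  ∃s ∀y ∃t ((M(y) ∨ B(s,y)) ∧ L(t,t))

∃s ∀y ∃t ((M(y) ∨ B(s,y)) ∧ L(t,t))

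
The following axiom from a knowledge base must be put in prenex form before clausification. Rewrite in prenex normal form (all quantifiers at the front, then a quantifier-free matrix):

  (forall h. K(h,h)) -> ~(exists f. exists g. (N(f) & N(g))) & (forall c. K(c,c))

exists h. forall f. forall g. forall c. (~K(h,h) | (~N(f) | ~N(g)) & K(c,c))

Eliminate → and ↔ using ¬ and ∨.
  ~(forall h. K(h,h)) | ~(exists f. exists g. (N(f) & N(g))) & (forall c. K(c,c))
Push ¬ through the quantifiers and connectives to reach negation normal form:
  (exists h. ~K(h,h)) | (forall f. forall g. (~N(f) | ~N(g))) & (forall c. K(c,c))
All bound variables are already distinct, so no renaming is needed.
Extract every quantifier outward, since the variables are now distinct and don't occur free across branches:
  exists h. forall f. forall g. forall c. (~K(h,h) | (~N(f) | ~N(g)) & K(c,c))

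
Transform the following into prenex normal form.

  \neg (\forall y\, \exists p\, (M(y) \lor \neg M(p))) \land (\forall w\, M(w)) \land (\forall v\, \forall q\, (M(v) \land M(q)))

\exists y\, \forall p\, \forall w\, \forall v\, \forall q\, (\neg M(y) \land M(p) \land M(w) \land M(v) \land M(q))

Drive negations inward (¬∀x A ≡ ∃x ¬A, ¬∃x A ≡ ∀x ¬A, De Morgan for ∧/∨):
  (\exists y\, \forall p\, (\neg M(y) \land M(p))) \land (\forall w\, M(w)) \land (\forall v\, \forall q\, (M(v) \land M(q)))
Pull the quantifiers to the front (each side's bound variable is not free in the other side):
  \exists y\, \forall p\, \forall w\, \forall v\, \forall q\, (\neg M(y) \land M(p) \land M(w) \land M(v) \land M(q))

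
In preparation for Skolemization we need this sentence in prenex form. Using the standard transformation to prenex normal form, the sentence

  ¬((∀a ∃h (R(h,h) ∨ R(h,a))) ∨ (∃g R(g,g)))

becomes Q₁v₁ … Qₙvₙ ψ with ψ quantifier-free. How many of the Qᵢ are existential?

Push ¬ through the quantifiers and connectives to reach negation normal form:
  (∃a ∀h (¬R(h,h) ∧ ¬R(h,a))) ∧ (∀g ¬R(g,g))
All bound variables are already distinct, so no renaming is needed.
Extract every quantifier outward, since the variables are now distinct and don't occur free across branches:
  ∃a ∀h ∀g (¬R(h,h) ∧ ¬R(h,a) ∧ ¬R(g,g))
The prefix is ∃a ∀h ∀g: 2 universal, 1 existential.

1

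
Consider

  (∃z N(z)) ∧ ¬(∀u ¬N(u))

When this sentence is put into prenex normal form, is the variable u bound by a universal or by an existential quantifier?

Drive negations inward (¬∀x A ≡ ∃x ¬A, ¬∃x A ≡ ∀x ¬A, De Morgan for ∧/∨):
  (∃z N(z)) ∧ (∃u N(u))
All bound variables are already distinct, so no renaming is needed.
Finally move all quantifiers to the prefix:
  ∃z ∃u (N(z) ∧ N(u))
The quantifier ∀u sits under an odd number of negations, so it flips to ∃u.

existential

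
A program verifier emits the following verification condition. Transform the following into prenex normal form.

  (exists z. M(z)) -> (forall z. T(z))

Eliminate → and ↔ using ¬ and ∨.
  ~(exists z. M(z)) | (forall z. T(z))
Push ¬ through the quantifiers and connectives to reach negation normal form:
  (forall z. ~M(z)) | (forall z. T(z))
Standardize variables apart so no two quantifiers bind the same name: z↦w1.
  (forall z. ~M(z)) | (forall w1. T(w1))
Finally move all quantifiers to the prefix:
  forall z. forall w1. (~M(z) | T(w1))

forall z. forall w1. (~M(z) | T(w1))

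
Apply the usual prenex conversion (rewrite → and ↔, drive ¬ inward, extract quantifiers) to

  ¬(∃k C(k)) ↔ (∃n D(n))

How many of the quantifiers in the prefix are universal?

2

Eliminate → and ↔ using ¬ and ∨; A ↔ B as (¬A ∨ B) ∧ (¬B ∨ A).
  (¬¬(∃k C(k)) ∨ (∃n D(n))) ∧ (¬(∃n D(n)) ∨ ¬(∃k C(k)))
Push ¬ through the quantifiers and connectives to reach negation normal form:
  ((∃k C(k)) ∨ (∃n D(n))) ∧ ((∀n ¬D(n)) ∨ (∀k ¬C(k)))
Give each quantifier a distinct variable: n↦p, k↦w1.
  ((∃k C(k)) ∨ (∃n D(n))) ∧ ((∀p ¬D(p)) ∨ (∀w1 ¬C(w1)))
Pull the quantifiers to the front (each side's bound variable is not free in the other side):
  ∃k ∃n ∀p ∀w1 ((C(k) ∨ D(n)) ∧ (¬D(p) ∨ ¬C(w1)))
The prefix is ∃k ∃n ∀p ∀w1: 2 universal, 2 existential.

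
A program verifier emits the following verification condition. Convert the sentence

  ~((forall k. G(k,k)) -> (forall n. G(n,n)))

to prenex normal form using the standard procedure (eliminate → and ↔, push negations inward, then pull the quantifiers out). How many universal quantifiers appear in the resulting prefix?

1

Rewrite implications/biconditionals: A → B as ¬A ∨ B.
  ~(~(forall k. G(k,k)) | (forall n. G(n,n)))
Move each ¬ inward, flipping quantifiers it crosses:
  (forall k. G(k,k)) & (exists n. ~G(n,n))
All bound variables are already distinct, so no renaming is needed.
Finally move all quantifiers to the prefix:
  forall k. exists n. (G(k,k) & ~G(n,n))
The prefix is forall k exists n: 1 universal, 1 existential.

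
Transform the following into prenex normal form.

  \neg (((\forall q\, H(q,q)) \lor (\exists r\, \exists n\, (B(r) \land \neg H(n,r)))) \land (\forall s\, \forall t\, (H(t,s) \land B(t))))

Move each ¬ inward, flipping quantifiers it crosses:
  (\exists q\, \neg H(q,q)) \land (\forall r\, \forall n\, (\neg B(r) \lor H(n,r))) \lor (\exists s\, \exists t\, (\neg H(t,s) \lor \neg B(t)))
Finally move all quantifiers to the prefix:
  \exists q\, \forall r\, \forall n\, \exists s\, \exists t\, (\neg H(q,q) \land (\neg B(r) \lor H(n,r)) \lor \neg H(t,s) \lor \neg B(t))

\exists q\, \forall r\, \forall n\, \exists s\, \exists t\, (\neg H(q,q) \land (\neg B(r) \lor H(n,r)) \lor \neg H(t,s) \lor \neg B(t))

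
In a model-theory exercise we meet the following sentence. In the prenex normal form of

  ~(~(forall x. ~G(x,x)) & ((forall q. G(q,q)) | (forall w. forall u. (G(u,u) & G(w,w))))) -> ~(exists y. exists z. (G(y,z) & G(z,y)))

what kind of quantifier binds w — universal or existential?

First replace A → B with ¬A ∨ B.
  ~~(~(forall x. ~G(x,x)) & ((forall q. G(q,q)) | (forall w. forall u. (G(u,u) & G(w,w))))) | ~(exists y. exists z. (G(y,z) & G(z,y)))
Push ¬ through the quantifiers and connectives to reach negation normal form:
  (exists x. G(x,x)) & ((forall q. G(q,q)) | (forall w. forall u. (G(u,u) & G(w,w)))) | (forall y. forall z. (~G(y,z) | ~G(z,y)))
Extract every quantifier outward, since the variables are now distinct and don't occur free across branches:
  exists x. forall q. forall w. forall u. forall y. forall z. (G(x,x) & (G(q,q) | G(u,u) & G(w,w)) | ~G(y,z) | ~G(z,y))
The quantifier forall w sits under an even number of negations (counting the antecedent side of each →), so it remains universal.

universal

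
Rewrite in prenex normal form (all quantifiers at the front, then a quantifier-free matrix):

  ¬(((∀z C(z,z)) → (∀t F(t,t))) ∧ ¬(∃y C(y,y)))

Rewrite implications/biconditionals: A → B as ¬A ∨ B.
  ¬((¬(∀z C(z,z)) ∨ (∀t F(t,t))) ∧ ¬(∃y C(y,y)))
Push ¬ through the quantifiers and connectives to reach negation normal form:
  (∀z C(z,z)) ∧ (∃t ¬F(t,t)) ∨ (∃y C(y,y))
All bound variables are already distinct, so no renaming is needed.
Finally move all quantifiers to the prefix:
  ∀z ∃t ∃y (C(z,z) ∧ ¬F(t,t) ∨ C(y,y))

∀z ∃t ∃y (C(z,z) ∧ ¬F(t,t) ∨ C(y,y))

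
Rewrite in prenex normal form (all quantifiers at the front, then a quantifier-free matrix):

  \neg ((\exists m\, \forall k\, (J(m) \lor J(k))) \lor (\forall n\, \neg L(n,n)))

\forall m\, \exists k\, \exists n\, (\neg J(m) \land \neg J(k) \land L(n,n))

Drive negations inward (¬∀x A ≡ ∃x ¬A, ¬∃x A ≡ ∀x ¬A, De Morgan for ∧/∨):
  (\forall m\, \exists k\, (\neg J(m) \land \neg J(k))) \land (\exists n\, L(n,n))
Extract every quantifier outward, since the variables are now distinct and don't occur free across branches:
  \forall m\, \exists k\, \exists n\, (\neg J(m) \land \neg J(k) \land L(n,n))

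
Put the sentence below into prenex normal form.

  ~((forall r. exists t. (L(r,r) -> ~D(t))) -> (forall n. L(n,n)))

Eliminate → and ↔ using ¬ and ∨.
  ~(~(forall r. exists t. (~L(r,r) | ~D(t))) | (forall n. L(n,n)))
Drive negations inward (¬∀x A ≡ ∃x ¬A, ¬∃x A ≡ ∀x ¬A, De Morgan for ∧/∨):
  (forall r. exists t. (~L(r,r) | ~D(t))) & (exists n. ~L(n,n))
All bound variables are already distinct, so no renaming is needed.
Pull the quantifiers to the front (each side's bound variable is not free in the other side):
  forall r. exists t. exists n. ((~L(r,r) | ~D(t)) & ~L(n,n))

forall r. exists t. exists n. ((~L(r,r) | ~D(t)) & ~L(n,n))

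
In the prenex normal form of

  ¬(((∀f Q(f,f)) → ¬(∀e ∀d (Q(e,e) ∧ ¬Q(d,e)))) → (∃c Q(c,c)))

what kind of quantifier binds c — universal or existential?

universal

Eliminate → and ↔ using ¬ and ∨.
  ¬(¬(¬(∀f Q(f,f)) ∨ ¬(∀e ∀d (Q(e,e) ∧ ¬Q(d,e)))) ∨ (∃c Q(c,c)))
Push ¬ through the quantifiers and connectives to reach negation normal form:
  ((∃f ¬Q(f,f)) ∨ (∃e ∃d (¬Q(e,e) ∨ Q(d,e)))) ∧ (∀c ¬Q(c,c))
All bound variables are already distinct, so no renaming is needed.
Finally move all quantifiers to the prefix:
  ∃f ∃e ∃d ∀c ((¬Q(f,f) ∨ ¬Q(e,e) ∨ Q(d,e)) ∧ ¬Q(c,c))
The quantifier ∃c sits under an odd number of negations (counting the antecedent side of each →), so it flips to ∀c.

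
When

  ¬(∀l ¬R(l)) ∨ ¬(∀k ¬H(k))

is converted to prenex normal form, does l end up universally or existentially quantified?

existential

Move each ¬ inward, flipping quantifiers it crosses:
  (∃l R(l)) ∨ (∃k H(k))
All bound variables are already distinct, so no renaming is needed.
Pull the quantifiers to the front (each side's bound variable is not free in the other side):
  ∃l ∃k (R(l) ∨ H(k))
The quantifier ∀l sits under an odd number of negations, so it flips to ∃l.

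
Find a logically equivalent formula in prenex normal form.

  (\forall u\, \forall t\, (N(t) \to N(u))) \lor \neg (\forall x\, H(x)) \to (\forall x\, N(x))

\exists u\, \exists t\, \forall x\, \forall v1\, (N(t) \land \neg N(u) \land H(x) \lor N(v1))

First replace A → B with ¬A ∨ B.
  \neg ((\forall u\, \forall t\, (\neg N(t) \lor N(u))) \lor \neg (\forall x\, H(x))) \lor (\forall x\, N(x))
Push ¬ through the quantifiers and connectives to reach negation normal form:
  (\exists u\, \exists t\, (N(t) \land \neg N(u))) \land (\forall x\, H(x)) \lor (\forall x\, N(x))
Give each quantifier a distinct variable: x↦v1.
  (\exists u\, \exists t\, (N(t) \land \neg N(u))) \land (\forall x\, H(x)) \lor (\forall v1\, N(v1))
Pull the quantifiers to the front (each side's bound variable is not free in the other side):
  \exists u\, \exists t\, \forall x\, \forall v1\, (N(t) \land \neg N(u) \land H(x) \lor N(v1))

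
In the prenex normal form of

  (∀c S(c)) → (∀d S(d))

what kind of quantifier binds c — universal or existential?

existential

Rewrite implications/biconditionals: A → B as ¬A ∨ B.
  ¬(∀c S(c)) ∨ (∀d S(d))
Move each ¬ inward, flipping quantifiers it crosses:
  (∃c ¬S(c)) ∨ (∀d S(d))
All bound variables are already distinct, so no renaming is needed.
Extract every quantifier outward, since the variables are now distinct and don't occur free across branches:
  ∃c ∀d (¬S(c) ∨ S(d))
The quantifier ∀c sits under an odd number of negations (counting the antecedent side of each →), so it flips to ∃c.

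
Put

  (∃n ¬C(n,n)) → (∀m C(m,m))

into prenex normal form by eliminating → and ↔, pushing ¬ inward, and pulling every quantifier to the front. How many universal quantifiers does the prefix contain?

Rewrite implications/biconditionals: A → B as ¬A ∨ B.
  ¬(∃n ¬C(n,n)) ∨ (∀m C(m,m))
Drive negations inward (¬∀x A ≡ ∃x ¬A, ¬∃x A ≡ ∀x ¬A, De Morgan for ∧/∨):
  (∀n C(n,n)) ∨ (∀m C(m,m))
Pull the quantifiers to the front (each side's bound variable is not free in the other side):
  ∀n ∀m (C(n,n) ∨ C(m,m))
The prefix is ∀n ∀m: 2 universal, 0 existential.

2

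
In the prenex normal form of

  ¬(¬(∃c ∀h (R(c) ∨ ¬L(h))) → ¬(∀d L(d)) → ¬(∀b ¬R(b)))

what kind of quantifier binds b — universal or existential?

First replace A → B with ¬A ∨ B.
  ¬(¬¬(∃c ∀h (R(c) ∨ ¬L(h))) ∨ ¬¬(∀d L(d)) ∨ ¬(∀b ¬R(b)))
Push ¬ through the quantifiers and connectives to reach negation normal form:
  (∀c ∃h (¬R(c) ∧ L(h))) ∧ (∃d ¬L(d)) ∧ (∀b ¬R(b))
All bound variables are already distinct, so no renaming is needed.
Extract every quantifier outward, since the variables are now distinct and don't occur free across branches:
  ∀c ∃h ∃d ∀b (¬R(c) ∧ L(h) ∧ ¬L(d) ∧ ¬R(b))
The quantifier ∀b sits under an even number of negations (counting the antecedent side of each →), so it remains universal.

universal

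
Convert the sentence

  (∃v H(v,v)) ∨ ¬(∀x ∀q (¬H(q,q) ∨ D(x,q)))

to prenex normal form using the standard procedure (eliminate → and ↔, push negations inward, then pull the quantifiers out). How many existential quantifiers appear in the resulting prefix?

Push ¬ through the quantifiers and connectives to reach negation normal form:
  (∃v H(v,v)) ∨ (∃x ∃q (H(q,q) ∧ ¬D(x,q)))
All bound variables are already distinct, so no renaming is needed.
Finally move all quantifiers to the prefix:
  ∃v ∃x ∃q (H(v,v) ∨ H(q,q) ∧ ¬D(x,q))
The prefix is ∃v ∃x ∃q: 0 universal, 3 existential.

3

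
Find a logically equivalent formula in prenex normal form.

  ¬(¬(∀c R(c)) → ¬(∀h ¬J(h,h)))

First replace A → B with ¬A ∨ B.
  ¬(¬¬(∀c R(c)) ∨ ¬(∀h ¬J(h,h)))
Push ¬ through the quantifiers and connectives to reach negation normal form:
  (∃c ¬R(c)) ∧ (∀h ¬J(h,h))
Finally move all quantifiers to the prefix:
  ∃c ∀h (¬R(c) ∧ ¬J(h,h))

∃c ∀h (¬R(c) ∧ ¬J(h,h))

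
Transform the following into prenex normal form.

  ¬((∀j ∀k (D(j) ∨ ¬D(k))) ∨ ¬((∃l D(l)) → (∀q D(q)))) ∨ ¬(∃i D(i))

Eliminate → and ↔ using ¬ and ∨.
  ¬((∀j ∀k (D(j) ∨ ¬D(k))) ∨ ¬(¬(∃l D(l)) ∨ (∀q D(q)))) ∨ ¬(∃i D(i))
Drive negations inward (¬∀x A ≡ ∃x ¬A, ¬∃x A ≡ ∀x ¬A, De Morgan for ∧/∨):
  (∃j ∃k (¬D(j) ∧ D(k))) ∧ ((∀l ¬D(l)) ∨ (∀q D(q))) ∨ (∀i ¬D(i))
All bound variables are already distinct, so no renaming is needed.
Pull the quantifiers to the front (each side's bound variable is not free in the other side):
  ∃j ∃k ∀l ∀q ∀i (¬D(j) ∧ D(k) ∧ (¬D(l) ∨ D(q)) ∨ ¬D(i))

∃j ∃k ∀l ∀q ∀i (¬D(j) ∧ D(k) ∧ (¬D(l) ∨ D(q)) ∨ ¬D(i))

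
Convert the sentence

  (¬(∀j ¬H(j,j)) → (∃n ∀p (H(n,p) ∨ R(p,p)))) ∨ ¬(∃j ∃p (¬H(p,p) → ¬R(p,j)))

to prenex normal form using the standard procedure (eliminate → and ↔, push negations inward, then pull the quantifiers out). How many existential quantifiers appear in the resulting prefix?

1

First replace A → B with ¬A ∨ B.
  ¬¬(∀j ¬H(j,j)) ∨ (∃n ∀p (H(n,p) ∨ R(p,p))) ∨ ¬(∃j ∃p (¬¬H(p,p) ∨ ¬R(p,j)))
Push ¬ through the quantifiers and connectives to reach negation normal form:
  (∀j ¬H(j,j)) ∨ (∃n ∀p (H(n,p) ∨ R(p,p))) ∨ (∀j ∀p (¬H(p,p) ∧ R(p,j)))
Give each quantifier a distinct variable: j↦b, p↦s.
  (∀j ¬H(j,j)) ∨ (∃n ∀p (H(n,p) ∨ R(p,p))) ∨ (∀b ∀s (¬H(s,s) ∧ R(s,b)))
Extract every quantifier outward, since the variables are now distinct and don't occur free across branches:
  ∀j ∃n ∀p ∀b ∀s (¬H(j,j) ∨ H(n,p) ∨ R(p,p) ∨ ¬H(s,s) ∧ R(s,b))
The prefix is ∀j ∃n ∀p ∀b ∀s: 4 universal, 1 existential.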